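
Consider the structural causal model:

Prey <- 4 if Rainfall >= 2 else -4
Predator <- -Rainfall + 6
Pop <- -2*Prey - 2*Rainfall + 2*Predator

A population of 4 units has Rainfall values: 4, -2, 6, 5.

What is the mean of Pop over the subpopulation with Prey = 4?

-16

E[Pop|Prey=4] averages over only the 3 units with Prey=4 (Rainfall = 4, 6, 5): Pop = -12, -20, -16, mean -16.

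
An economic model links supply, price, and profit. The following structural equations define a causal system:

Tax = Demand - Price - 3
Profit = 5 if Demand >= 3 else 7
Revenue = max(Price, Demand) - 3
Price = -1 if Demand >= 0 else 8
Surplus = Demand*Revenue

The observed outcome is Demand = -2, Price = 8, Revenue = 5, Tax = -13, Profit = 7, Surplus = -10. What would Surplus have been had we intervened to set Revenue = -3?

6

The intervention breaks the incoming arrows to Revenue: Revenue = max(Price, Demand) - 3 no longer applies, and Revenue = -3.
Surplus = Demand*Revenue  [with Demand=-2, Revenue=-3]  = 6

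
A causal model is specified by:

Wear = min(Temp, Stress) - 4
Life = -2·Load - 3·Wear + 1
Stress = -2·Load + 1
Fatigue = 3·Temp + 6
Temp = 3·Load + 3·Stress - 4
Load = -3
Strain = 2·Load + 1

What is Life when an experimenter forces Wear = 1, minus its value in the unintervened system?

Under do(Wear=1), the mechanism Wear = min(Temp, Stress) - 4 is discarded; Wear is fixed at 1.
Life = -2·Load - 3·Wear + 1  [with Load=-3, Wear=1]  = 4
Without intervention: Stress = -2·Load + 1  [with Load=-3]  = 7; Temp = 3·Load + 3·Stress - 4  [with Load=-3, Stress=7]  = 8; Wear = min(Temp, Stress) - 4  [with Temp=8, Stress=7]  = 3; Life = -2·Load - 3·Wear + 1  [with Load=-3, Wear=3]  = -2.
Change = 4 − (-2) = 6.

6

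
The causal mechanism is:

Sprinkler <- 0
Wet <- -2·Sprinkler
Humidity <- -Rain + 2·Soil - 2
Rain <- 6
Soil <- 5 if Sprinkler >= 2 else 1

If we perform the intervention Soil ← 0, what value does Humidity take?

do(Soil=0) replaces the equation Soil <- 5 if Sprinkler >= 2 else 1 with the constant Soil = 0.
Humidity = -Rain + 2·Soil - 2  [with Rain=6, Soil=0]  = -8

-8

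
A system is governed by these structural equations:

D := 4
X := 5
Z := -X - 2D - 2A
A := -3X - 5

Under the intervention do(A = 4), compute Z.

The intervention breaks the incoming arrows to A: A := -3X - 5 no longer applies, and A = 4.
Z = -X - 2D - 2A  [with X=5, D=4, A=4]  = -21

-21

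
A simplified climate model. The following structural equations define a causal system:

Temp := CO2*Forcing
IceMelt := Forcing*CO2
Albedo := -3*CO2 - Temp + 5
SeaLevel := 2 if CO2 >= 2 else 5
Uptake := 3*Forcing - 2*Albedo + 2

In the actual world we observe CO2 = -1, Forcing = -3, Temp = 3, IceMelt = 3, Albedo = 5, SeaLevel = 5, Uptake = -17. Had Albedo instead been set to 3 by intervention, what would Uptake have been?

-13

Under do(Albedo=3), the mechanism Albedo := -3*CO2 - Temp + 5 is discarded; Albedo is fixed at 3.
Uptake = 3*Forcing - 2*Albedo + 2  [with Forcing=-3, Albedo=3]  = -13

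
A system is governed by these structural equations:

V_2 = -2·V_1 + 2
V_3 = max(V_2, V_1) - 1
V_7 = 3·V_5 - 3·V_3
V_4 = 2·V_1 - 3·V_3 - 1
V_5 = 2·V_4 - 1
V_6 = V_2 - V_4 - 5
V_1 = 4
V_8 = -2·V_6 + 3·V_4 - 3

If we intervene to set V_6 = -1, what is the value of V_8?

-7

Intervening sets V_6 = -1 and removes its equation (V_6 = V_2 - V_4 - 5).
V_2 = -2·V_1 + 2  [with V_1=4]  = -6
V_3 = max(V_2, V_1) - 1  [with V_2=-6, V_1=4]  = 3
V_4 = 2·V_1 - 3·V_3 - 1  [with V_1=4, V_3=3]  = -2
V_8 = -2·V_6 + 3·V_4 - 3  [with V_6=-1, V_4=-2]  = -7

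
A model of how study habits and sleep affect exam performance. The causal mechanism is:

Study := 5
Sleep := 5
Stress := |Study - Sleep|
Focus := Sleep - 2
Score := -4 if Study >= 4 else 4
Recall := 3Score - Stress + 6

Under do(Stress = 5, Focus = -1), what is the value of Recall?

Setting Stress = 5, Focus = -1 by intervention discards those variables' equations.
Score = -4 if Study >= 4 else 4  [with Study=5]  = -4
Recall = 3Score - Stress + 6  [with Score=-4, Stress=5]  = -11

-11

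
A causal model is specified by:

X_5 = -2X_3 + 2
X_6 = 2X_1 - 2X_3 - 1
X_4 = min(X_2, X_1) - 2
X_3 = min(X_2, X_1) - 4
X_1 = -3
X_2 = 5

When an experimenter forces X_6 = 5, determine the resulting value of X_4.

-5

do(X_6=5) replaces the equation X_6 = 2X_1 - 2X_3 - 1 with the constant X_6 = 5.
No directed path runs from X_6 to X_4, so X_4 keeps its natural value.
X_4 = min(X_2, X_1) - 2  [with X_2=5, X_1=-3]  = -5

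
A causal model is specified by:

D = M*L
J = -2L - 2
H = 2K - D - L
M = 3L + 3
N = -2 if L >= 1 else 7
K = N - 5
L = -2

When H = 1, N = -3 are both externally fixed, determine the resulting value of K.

Under do(H = 1, N = -3), each intervened variable's structural equation is replaced by its fixed value.
K = N - 5  [with N=-3]  = -8

-8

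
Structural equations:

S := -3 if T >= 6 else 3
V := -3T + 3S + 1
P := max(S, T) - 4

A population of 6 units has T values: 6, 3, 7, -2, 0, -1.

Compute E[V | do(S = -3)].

-14.5

The intervention sets S=-3 in all 6 units regardless of T. Recomputing V per unit gives -26, -17, -29, -2, -8, -5; average -14.5.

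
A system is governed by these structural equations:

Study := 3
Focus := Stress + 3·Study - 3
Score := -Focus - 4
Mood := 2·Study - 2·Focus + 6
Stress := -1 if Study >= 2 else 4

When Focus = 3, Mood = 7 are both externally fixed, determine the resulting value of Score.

-7

The joint intervention fixes Focus = 3, Mood = 7, removing each variable's own equation.
Score = -Focus - 4  [with Focus=3]  = -7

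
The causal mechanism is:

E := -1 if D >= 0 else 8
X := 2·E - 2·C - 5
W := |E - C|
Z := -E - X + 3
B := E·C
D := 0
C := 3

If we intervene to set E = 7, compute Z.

The intervention breaks the incoming arrows to E: E := -1 if D >= 0 else 8 no longer applies, and E = 7.
X = 2·E - 2·C - 5  [with E=7, C=3]  = 3
Z = -E - X + 3  [with E=7, X=3]  = -7

-7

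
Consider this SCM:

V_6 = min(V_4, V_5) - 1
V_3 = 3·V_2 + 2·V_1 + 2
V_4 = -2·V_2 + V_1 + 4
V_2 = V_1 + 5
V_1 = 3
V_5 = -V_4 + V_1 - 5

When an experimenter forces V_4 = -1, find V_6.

-2

Under do(V_4=-1), the mechanism V_4 = -2·V_2 + V_1 + 4 is discarded; V_4 is fixed at -1.
V_5 = -V_4 + V_1 - 5  [with V_4=-1, V_1=3]  = -1
V_6 = min(V_4, V_5) - 1  [with V_4=-1, V_5=-1]  = -2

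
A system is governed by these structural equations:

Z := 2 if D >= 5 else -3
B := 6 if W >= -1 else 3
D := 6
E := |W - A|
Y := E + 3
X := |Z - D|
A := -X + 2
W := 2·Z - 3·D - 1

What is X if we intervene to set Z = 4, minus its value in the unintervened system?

The intervention breaks the incoming arrows to Z: Z := 2 if D >= 5 else -3 no longer applies, and Z = 4.
X = |Z - D|  [with Z=4, D=6]  = 2
Without intervention: Z = 2 if D >= 5 else -3  [with D=6]  = 2; X = |Z - D|  [with Z=2, D=6]  = 4.
Change = 2 − 4 = -2.

-2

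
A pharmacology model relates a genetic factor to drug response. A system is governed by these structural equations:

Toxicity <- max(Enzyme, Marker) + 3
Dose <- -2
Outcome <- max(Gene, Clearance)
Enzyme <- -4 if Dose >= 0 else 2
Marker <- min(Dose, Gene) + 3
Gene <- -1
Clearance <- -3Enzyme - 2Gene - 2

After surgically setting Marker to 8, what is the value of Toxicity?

Intervening sets Marker = 8 and removes its equation (Marker <- min(Dose, Gene) + 3).
Enzyme = -4 if Dose >= 0 else 2  [with Dose=-2]  = 2
Toxicity = max(Enzyme, Marker) + 3  [with Enzyme=2, Marker=8]  = 11

11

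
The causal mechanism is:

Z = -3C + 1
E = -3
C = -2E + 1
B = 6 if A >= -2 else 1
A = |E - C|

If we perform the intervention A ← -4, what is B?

1

The intervention breaks the incoming arrows to A: A = |E - C| no longer applies, and A = -4.
B = 6 if A >= -2 else 1  [with A=-4]  = 1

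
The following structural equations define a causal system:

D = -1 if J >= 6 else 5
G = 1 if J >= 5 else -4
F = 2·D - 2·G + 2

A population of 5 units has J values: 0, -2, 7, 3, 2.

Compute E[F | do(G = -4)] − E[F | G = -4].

The intervention sets G=-4 in all 5 units regardless of J. Recomputing F per unit gives 20, 20, 8, 20, 20; average 17.6.
E[F|G=-4] averages over only the 4 units with G=-4 (J = 0, -2, 3, 2): F = 20, 20, 20, 20, mean 20.
Difference = 17.6 − 20 = -2.4.

-2.4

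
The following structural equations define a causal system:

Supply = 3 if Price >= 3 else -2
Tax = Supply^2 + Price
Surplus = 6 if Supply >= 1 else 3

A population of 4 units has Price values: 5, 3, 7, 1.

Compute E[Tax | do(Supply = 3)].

13

Under do(Supply=3), Supply's equation is replaced by Supply=3 for every unit. Per-unit Tax: 14, 12, 16, 10. Mean = 13.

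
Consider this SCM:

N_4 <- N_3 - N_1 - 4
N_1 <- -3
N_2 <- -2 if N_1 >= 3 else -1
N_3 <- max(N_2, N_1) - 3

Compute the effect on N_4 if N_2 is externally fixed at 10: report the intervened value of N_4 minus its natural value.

11

Under do(N_2=10), the mechanism N_2 <- -2 if N_1 >= 3 else -1 is discarded; N_2 is fixed at 10.
N_3 = max(N_2, N_1) - 3  [with N_2=10, N_1=-3]  = 7
N_4 = N_3 - N_1 - 4  [with N_3=7, N_1=-3]  = 6
Without intervention: N_2 = -2 if N_1 >= 3 else -1  [with N_1=-3]  = -1; N_3 = max(N_2, N_1) - 3  [with N_2=-1, N_1=-3]  = -4; N_4 = N_3 - N_1 - 4  [with N_3=-4, N_1=-3]  = -5.
Change = 6 − (-5) = 11.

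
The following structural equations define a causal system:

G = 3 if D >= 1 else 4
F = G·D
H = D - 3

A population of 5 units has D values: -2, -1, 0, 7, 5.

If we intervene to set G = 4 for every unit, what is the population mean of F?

7.2

Under do(G=4), G's equation is replaced by G=4 for every unit. Per-unit F: -8, -4, 0, 28, 20. Mean = 7.2.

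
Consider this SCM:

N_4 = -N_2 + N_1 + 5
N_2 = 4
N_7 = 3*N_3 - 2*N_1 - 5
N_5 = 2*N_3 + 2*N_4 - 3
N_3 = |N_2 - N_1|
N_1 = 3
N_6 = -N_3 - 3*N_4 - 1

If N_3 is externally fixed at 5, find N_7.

The intervention breaks the incoming arrows to N_3: N_3 = |N_2 - N_1| no longer applies, and N_3 = 5.
N_7 = 3*N_3 - 2*N_1 - 5  [with N_3=5, N_1=3]  = 4

4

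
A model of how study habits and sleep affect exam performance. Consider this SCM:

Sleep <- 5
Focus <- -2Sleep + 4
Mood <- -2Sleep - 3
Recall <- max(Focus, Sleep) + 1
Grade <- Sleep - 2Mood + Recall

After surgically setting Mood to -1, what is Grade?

13

do(Mood=-1) replaces the equation Mood <- -2Sleep - 3 with the constant Mood = -1.
Focus = -2Sleep + 4  [with Sleep=5]  = -6
Recall = max(Focus, Sleep) + 1  [with Focus=-6, Sleep=5]  = 6
Grade = Sleep - 2Mood + Recall  [with Sleep=5, Mood=-1, Recall=6]  = 13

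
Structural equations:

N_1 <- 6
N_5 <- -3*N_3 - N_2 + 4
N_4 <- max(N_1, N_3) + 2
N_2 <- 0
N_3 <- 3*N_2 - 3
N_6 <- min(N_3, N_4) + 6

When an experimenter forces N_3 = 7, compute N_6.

The intervention breaks the incoming arrows to N_3: N_3 <- 3*N_2 - 3 no longer applies, and N_3 = 7.
N_4 = max(N_1, N_3) + 2  [with N_1=6, N_3=7]  = 9
N_6 = min(N_3, N_4) + 6  [with N_3=7, N_4=9]  = 13

13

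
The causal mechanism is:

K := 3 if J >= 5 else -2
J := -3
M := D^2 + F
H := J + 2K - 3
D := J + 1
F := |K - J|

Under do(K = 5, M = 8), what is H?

Setting K = 5, M = 8 by intervention discards those variables' equations.
H = J + 2K - 3  [with J=-3, K=5]  = 4

4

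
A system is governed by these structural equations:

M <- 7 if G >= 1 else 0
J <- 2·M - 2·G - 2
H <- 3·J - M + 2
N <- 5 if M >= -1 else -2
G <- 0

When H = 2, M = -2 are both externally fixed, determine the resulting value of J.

Setting H = 2, M = -2 by intervention discards those variables' equations.
J = 2·M - 2·G - 2  [with M=-2, G=0]  = -6

-6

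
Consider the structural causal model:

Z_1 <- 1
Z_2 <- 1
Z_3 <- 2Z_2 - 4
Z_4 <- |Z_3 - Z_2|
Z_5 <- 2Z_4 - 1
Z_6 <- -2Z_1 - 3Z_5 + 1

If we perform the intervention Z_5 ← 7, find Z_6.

The intervention breaks the incoming arrows to Z_5: Z_5 <- 2Z_4 - 1 no longer applies, and Z_5 = 7.
Z_6 = -2Z_1 - 3Z_5 + 1  [with Z_1=1, Z_5=7]  = -22

-22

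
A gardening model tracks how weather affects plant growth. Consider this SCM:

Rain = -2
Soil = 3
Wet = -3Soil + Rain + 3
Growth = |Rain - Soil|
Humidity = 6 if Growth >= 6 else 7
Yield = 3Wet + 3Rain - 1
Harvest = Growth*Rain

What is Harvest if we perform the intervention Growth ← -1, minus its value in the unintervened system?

12

The intervention breaks the incoming arrows to Growth: Growth = |Rain - Soil| no longer applies, and Growth = -1.
Harvest = Growth*Rain  [with Growth=-1, Rain=-2]  = 2
Without intervention: Growth = |Rain - Soil|  [with Rain=-2, Soil=3]  = 5; Harvest = Growth*Rain  [with Growth=5, Rain=-2]  = -10.
Change = 2 − (-10) = 12.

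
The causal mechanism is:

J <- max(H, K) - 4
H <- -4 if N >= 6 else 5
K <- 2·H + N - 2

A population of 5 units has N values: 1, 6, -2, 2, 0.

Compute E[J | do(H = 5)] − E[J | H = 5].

Every unit gets H=5 under the intervention. J values become 5, 10, 2, 6, 4; E[J|do(H=5)] = 5.4.
E[J|H=5] averages over only the 4 units with H=5 (N = 1, -2, 2, 0): J = 5, 2, 6, 4, mean 4.25.
Difference = 5.4 − 4.25 = 1.15.

1.15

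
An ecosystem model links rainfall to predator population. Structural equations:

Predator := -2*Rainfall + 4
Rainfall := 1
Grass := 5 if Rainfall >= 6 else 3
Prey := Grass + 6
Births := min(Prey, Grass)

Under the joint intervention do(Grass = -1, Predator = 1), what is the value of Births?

Setting Grass = -1, Predator = 1 by intervention discards those variables' equations.
Prey = Grass + 6  [with Grass=-1]  = 5
Births = min(Prey, Grass)  [with Prey=5, Grass=-1]  = -1

-1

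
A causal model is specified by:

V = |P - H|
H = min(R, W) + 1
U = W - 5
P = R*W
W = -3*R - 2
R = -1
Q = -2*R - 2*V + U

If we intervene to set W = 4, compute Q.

-7

Under do(W=4), the mechanism W = -3*R - 2 is discarded; W is fixed at 4.
P = R*W  [with R=-1, W=4]  = -4
U = W - 5  [with W=4]  = -1
H = min(R, W) + 1  [with R=-1, W=4]  = 0
V = |P - H|  [with P=-4, H=0]  = 4
Q = -2*R - 2*V + U  [with R=-1, V=4, U=-1]  = -7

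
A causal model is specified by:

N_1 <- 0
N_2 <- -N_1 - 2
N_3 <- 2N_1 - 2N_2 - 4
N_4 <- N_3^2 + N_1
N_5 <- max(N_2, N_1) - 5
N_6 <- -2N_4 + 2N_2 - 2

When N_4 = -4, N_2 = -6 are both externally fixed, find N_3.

Setting N_4 = -4, N_2 = -6 by intervention discards those variables' equations.
N_3 = 2N_1 - 2N_2 - 4  [with N_1=0, N_2=-6]  = 8

8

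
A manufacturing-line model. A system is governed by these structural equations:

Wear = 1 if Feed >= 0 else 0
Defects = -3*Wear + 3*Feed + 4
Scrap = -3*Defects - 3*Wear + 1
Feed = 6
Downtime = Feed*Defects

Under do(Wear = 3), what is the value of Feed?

Under do(Wear=3), the mechanism Wear = 1 if Feed >= 0 else 0 is discarded; Wear is fixed at 3.
Feed is not downstream of the intervention, so its value is determined by the original equations.

6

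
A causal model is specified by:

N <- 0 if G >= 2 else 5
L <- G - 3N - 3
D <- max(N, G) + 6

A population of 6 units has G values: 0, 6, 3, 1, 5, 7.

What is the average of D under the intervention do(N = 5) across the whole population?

11.5

Every unit gets N=5 under the intervention. D values become 11, 12, 11, 11, 11, 13; E[D|do(N=5)] = 11.5.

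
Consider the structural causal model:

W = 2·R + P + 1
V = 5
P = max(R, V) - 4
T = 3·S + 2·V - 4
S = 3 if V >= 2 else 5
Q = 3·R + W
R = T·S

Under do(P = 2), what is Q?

Under do(P=2), the mechanism P = max(R, V) - 4 is discarded; P is fixed at 2.
S = 3 if V >= 2 else 5  [with V=5]  = 3
T = 3·S + 2·V - 4  [with S=3, V=5]  = 15
R = T·S  [with T=15, S=3]  = 45
W = 2·R + P + 1  [with R=45, P=2]  = 93
Q = 3·R + W  [with R=45, W=93]  = 228

228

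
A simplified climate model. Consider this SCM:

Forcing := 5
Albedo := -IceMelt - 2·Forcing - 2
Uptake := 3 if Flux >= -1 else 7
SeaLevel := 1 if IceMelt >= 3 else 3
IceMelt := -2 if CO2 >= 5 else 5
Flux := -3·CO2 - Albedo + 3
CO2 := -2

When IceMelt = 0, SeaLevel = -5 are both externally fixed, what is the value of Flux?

Setting IceMelt = 0, SeaLevel = -5 by intervention discards those variables' equations.
Albedo = -IceMelt - 2·Forcing - 2  [with IceMelt=0, Forcing=5]  = -12
Flux = -3·CO2 - Albedo + 3  [with CO2=-2, Albedo=-12]  = 21

21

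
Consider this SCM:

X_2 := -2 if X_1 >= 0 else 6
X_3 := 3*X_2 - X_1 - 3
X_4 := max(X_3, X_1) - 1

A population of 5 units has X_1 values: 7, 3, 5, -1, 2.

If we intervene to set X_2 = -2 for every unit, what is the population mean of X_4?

2.2

Under do(X_2=-2), X_2's equation is replaced by X_2=-2 for every unit. Per-unit X_4: 6, 2, 4, -2, 1. Mean = 2.2.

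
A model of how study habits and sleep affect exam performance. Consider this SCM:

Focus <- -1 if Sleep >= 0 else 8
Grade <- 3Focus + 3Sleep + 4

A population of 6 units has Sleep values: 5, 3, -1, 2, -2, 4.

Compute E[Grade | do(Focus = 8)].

The intervention sets Focus=8 in all 6 units regardless of Sleep. Recomputing Grade per unit gives 43, 37, 25, 34, 22, 40; average 33.5.

33.5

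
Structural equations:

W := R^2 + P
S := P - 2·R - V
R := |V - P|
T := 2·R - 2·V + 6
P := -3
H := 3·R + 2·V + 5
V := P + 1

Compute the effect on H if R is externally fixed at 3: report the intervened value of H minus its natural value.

The intervention breaks the incoming arrows to R: R := |V - P| no longer applies, and R = 3.
V = P + 1  [with P=-3]  = -2
H = 3·R + 2·V + 5  [with R=3, V=-2]  = 10
Without intervention: V = P + 1  [with P=-3]  = -2; R = |V - P|  [with V=-2, P=-3]  = 1; H = 3·R + 2·V + 5  [with R=1, V=-2]  = 4.
Change = 10 − 4 = 6.

6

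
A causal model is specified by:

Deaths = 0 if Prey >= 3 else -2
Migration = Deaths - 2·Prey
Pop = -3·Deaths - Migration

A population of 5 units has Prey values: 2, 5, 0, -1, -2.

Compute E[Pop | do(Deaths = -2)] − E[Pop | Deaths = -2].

2.1

The intervention sets Deaths=-2 in all 5 units regardless of Prey. Recomputing Pop per unit gives 12, 18, 8, 6, 4; average 9.6.
Observing Deaths=-2 restricts to units where Deaths's equation naturally yields -2: Prey ∈ {2, 0, -1, -2}. In that subpopulation Pop = 12, 8, 6, 4, mean 7.5.
Difference = 9.6 − 7.5 = 2.1.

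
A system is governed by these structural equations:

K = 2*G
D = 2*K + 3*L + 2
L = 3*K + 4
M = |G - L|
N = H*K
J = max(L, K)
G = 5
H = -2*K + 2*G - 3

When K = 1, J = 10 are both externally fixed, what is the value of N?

Under do(K = 1, J = 10), each intervened variable's structural equation is replaced by its fixed value.
H = -2*K + 2*G - 3  [with K=1, G=5]  = 5
N = H*K  [with H=5, K=1]  = 5

5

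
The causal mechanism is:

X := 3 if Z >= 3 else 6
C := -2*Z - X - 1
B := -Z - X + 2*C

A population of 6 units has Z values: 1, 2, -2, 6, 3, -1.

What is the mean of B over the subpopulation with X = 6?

Conditioning on X=6 selects the 4 unit(s) with Z ∈ {1, 2, -2, -1}. Their B values: -25, -30, -10, -15. Mean = -20.

-20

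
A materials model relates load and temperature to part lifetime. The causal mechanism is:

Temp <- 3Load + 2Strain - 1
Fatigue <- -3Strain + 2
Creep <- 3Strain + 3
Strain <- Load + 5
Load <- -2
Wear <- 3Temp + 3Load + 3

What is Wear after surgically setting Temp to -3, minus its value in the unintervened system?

do(Temp=-3) replaces the equation Temp <- 3Load + 2Strain - 1 with the constant Temp = -3.
Wear = 3Temp + 3Load + 3  [with Temp=-3, Load=-2]  = -12
Without intervention: Strain = Load + 5  [with Load=-2]  = 3; Temp = 3Load + 2Strain - 1  [with Load=-2, Strain=3]  = -1; Wear = 3Temp + 3Load + 3  [with Temp=-1, Load=-2]  = -6.
Change = -12 − (-6) = -6.

-6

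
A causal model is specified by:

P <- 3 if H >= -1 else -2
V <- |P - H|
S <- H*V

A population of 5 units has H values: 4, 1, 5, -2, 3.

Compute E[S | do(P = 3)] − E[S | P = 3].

-2.8

Every unit gets P=3 under the intervention. S values become 4, 2, 10, -10, 0; E[S|do(P=3)] = 1.2.
E[S|P=3] averages over only the 4 units with P=3 (H = 4, 1, 5, 3): S = 4, 2, 10, 0, mean 4.
Difference = 1.2 − 4 = -2.8.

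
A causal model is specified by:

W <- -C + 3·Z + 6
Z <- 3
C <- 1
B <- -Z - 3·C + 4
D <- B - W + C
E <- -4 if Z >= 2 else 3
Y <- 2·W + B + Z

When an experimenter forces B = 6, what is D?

-7

The intervention breaks the incoming arrows to B: B <- -Z - 3·C + 4 no longer applies, and B = 6.
W = -C + 3·Z + 6  [with C=1, Z=3]  = 14
D = B - W + C  [with B=6, W=14, C=1]  = -7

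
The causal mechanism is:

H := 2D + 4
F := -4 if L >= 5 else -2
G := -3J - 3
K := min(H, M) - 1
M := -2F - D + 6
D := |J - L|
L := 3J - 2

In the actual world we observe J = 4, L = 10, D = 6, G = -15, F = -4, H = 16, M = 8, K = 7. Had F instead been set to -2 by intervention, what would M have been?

4

Under do(F=-2), the mechanism F := -4 if L >= 5 else -2 is discarded; F is fixed at -2.
L = 3J - 2  [with J=4]  = 10
D = |J - L|  [with J=4, L=10]  = 6
M = -2F - D + 6  [with F=-2, D=6]  = 4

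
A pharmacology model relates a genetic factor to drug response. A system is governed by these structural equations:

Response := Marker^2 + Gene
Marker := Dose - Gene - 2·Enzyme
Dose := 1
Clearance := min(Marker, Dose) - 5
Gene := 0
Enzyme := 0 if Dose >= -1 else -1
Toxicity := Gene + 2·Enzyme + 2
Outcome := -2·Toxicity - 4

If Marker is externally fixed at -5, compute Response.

25

Intervening sets Marker = -5 and removes its equation (Marker := Dose - Gene - 2·Enzyme).
Response = Marker^2 + Gene  [with Marker=-5, Gene=0]  = 25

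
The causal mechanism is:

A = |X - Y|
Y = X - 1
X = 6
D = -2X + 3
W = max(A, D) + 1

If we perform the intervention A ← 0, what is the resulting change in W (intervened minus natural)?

Intervening sets A = 0 and removes its equation (A = |X - Y|).
D = -2X + 3  [with X=6]  = -9
W = max(A, D) + 1  [with A=0, D=-9]  = 1
Without intervention: D = -2X + 3  [with X=6]  = -9; Y = X - 1  [with X=6]  = 5; A = |X - Y|  [with X=6, Y=5]  = 1; W = max(A, D) + 1  [with A=1, D=-9]  = 2.
Change = 1 − 2 = -1.

-1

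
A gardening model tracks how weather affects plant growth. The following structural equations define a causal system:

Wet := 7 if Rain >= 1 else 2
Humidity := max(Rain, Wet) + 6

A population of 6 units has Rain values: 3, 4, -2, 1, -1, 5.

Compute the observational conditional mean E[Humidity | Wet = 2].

8

Observing Wet=2 restricts to units where Wet's equation naturally yields 2: Rain ∈ {-2, -1}. In that subpopulation Humidity = 8, 8, mean 8.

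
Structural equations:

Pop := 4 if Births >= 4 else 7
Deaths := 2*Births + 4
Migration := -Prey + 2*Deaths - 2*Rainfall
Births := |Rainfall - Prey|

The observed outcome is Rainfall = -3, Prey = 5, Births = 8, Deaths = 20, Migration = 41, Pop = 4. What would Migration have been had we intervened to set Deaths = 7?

15

Intervening sets Deaths = 7 and removes its equation (Deaths := 2*Births + 4).
Migration = -Prey + 2*Deaths - 2*Rainfall  [with Prey=5, Deaths=7, Rainfall=-3]  = 15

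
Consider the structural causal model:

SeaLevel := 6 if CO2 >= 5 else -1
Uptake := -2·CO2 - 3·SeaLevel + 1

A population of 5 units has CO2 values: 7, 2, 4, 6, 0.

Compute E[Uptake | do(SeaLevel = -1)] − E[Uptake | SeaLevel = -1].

-3.6

Under do(SeaLevel=-1), SeaLevel's equation is replaced by SeaLevel=-1 for every unit. Per-unit Uptake: -10, 0, -4, -8, 4. Mean = -3.6.
Observing SeaLevel=-1 restricts to units where SeaLevel's equation naturally yields -1: CO2 ∈ {2, 4, 0}. In that subpopulation Uptake = 0, -4, 4, mean 0.
Difference = -3.6 − 0 = -3.6.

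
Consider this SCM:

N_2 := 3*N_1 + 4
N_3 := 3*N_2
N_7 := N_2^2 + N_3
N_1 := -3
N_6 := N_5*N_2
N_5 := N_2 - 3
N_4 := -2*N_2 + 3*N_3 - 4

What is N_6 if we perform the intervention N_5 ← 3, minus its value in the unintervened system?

The intervention breaks the incoming arrows to N_5: N_5 := N_2 - 3 no longer applies, and N_5 = 3.
N_2 = 3*N_1 + 4  [with N_1=-3]  = -5
N_6 = N_5*N_2  [with N_5=3, N_2=-5]  = -15
Without intervention: N_2 = 3*N_1 + 4  [with N_1=-3]  = -5; N_5 = N_2 - 3  [with N_2=-5]  = -8; N_6 = N_5*N_2  [with N_5=-8, N_2=-5]  = 40.
Change = -15 − 40 = -55.

-55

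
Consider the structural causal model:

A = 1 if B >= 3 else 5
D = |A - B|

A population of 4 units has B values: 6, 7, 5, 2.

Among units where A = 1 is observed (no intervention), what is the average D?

E[D|A=1] averages over only the 3 units with A=1 (B = 6, 7, 5): D = 5, 6, 4, mean 5.

5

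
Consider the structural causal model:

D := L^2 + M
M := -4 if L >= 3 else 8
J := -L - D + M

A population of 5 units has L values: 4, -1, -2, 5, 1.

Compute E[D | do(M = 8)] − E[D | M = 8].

Every unit gets M=8 under the intervention. D values become 24, 9, 12, 33, 9; E[D|do(M=8)] = 17.4.
E[D|M=8] averages over only the 3 units with M=8 (L = -1, -2, 1): D = 9, 12, 9, mean 10.
Difference = 17.4 − 10 = 7.4.

7.4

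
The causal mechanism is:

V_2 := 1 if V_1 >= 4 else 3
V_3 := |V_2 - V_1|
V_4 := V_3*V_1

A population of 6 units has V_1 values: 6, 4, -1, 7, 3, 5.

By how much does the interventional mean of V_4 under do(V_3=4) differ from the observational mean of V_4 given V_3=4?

8

The intervention sets V_3=4 in all 6 units regardless of V_1. Recomputing V_4 per unit gives 24, 16, -4, 28, 12, 20; average 16.
Conditioning on V_3=4 selects the 2 unit(s) with V_1 ∈ {-1, 5}. Their V_4 values: -4, 20. Mean = 8.
Difference = 16 − 8 = 8.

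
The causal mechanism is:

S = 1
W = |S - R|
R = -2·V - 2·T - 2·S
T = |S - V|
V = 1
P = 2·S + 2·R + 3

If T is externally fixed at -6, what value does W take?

7

do(T=-6) replaces the equation T = |S - V| with the constant T = -6.
R = -2·V - 2·T - 2·S  [with V=1, T=-6, S=1]  = 8
W = |S - R|  [with S=1, R=8]  = 7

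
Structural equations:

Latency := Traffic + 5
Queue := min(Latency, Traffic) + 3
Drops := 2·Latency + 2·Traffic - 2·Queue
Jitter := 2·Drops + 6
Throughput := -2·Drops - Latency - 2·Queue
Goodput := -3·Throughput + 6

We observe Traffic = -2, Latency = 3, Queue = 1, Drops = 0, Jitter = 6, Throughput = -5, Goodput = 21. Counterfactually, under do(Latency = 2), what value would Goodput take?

Under do(Latency=2), the mechanism Latency := Traffic + 5 is discarded; Latency is fixed at 2.
Queue = min(Latency, Traffic) + 3  [with Latency=2, Traffic=-2]  = 1
Drops = 2·Latency + 2·Traffic - 2·Queue  [with Latency=2, Traffic=-2, Queue=1]  = -2
Throughput = -2·Drops - Latency - 2·Queue  [with Drops=-2, Latency=2, Queue=1]  = 0
Goodput = -3·Throughput + 6  [with Throughput=0]  = 6

6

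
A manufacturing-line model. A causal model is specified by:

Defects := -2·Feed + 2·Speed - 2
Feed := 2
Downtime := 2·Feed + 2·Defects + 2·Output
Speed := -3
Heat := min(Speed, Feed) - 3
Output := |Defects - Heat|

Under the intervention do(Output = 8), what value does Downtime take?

The intervention breaks the incoming arrows to Output: Output := |Defects - Heat| no longer applies, and Output = 8.
Defects = -2·Feed + 2·Speed - 2  [with Feed=2, Speed=-3]  = -12
Downtime = 2·Feed + 2·Defects + 2·Output  [with Feed=2, Defects=-12, Output=8]  = -4

-4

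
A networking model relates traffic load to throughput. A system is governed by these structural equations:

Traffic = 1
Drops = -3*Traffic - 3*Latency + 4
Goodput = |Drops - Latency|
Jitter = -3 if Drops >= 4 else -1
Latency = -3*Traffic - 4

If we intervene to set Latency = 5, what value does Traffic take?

Under do(Latency=5), the mechanism Latency = -3*Traffic - 4 is discarded; Latency is fixed at 5.
Traffic is not downstream of the intervention, so its value is determined by the original equations.

1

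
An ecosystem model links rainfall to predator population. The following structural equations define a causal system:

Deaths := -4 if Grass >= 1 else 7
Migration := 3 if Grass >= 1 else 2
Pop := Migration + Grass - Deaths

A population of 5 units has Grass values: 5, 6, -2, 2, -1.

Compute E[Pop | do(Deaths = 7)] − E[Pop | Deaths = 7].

4.1

The intervention sets Deaths=7 in all 5 units regardless of Grass. Recomputing Pop per unit gives 1, 2, -7, -2, -6; average -2.4.
Observing Deaths=7 restricts to units where Deaths's equation naturally yields 7: Grass ∈ {-2, -1}. In that subpopulation Pop = -7, -6, mean -6.5.
Difference = -2.4 − (-6.5) = 4.1.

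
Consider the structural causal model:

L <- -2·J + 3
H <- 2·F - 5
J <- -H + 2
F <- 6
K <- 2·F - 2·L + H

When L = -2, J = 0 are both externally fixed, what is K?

23

The joint intervention fixes L = -2, J = 0, removing each variable's own equation.
H = 2·F - 5  [with F=6]  = 7
K = 2·F - 2·L + H  [with F=6, L=-2, H=7]  = 23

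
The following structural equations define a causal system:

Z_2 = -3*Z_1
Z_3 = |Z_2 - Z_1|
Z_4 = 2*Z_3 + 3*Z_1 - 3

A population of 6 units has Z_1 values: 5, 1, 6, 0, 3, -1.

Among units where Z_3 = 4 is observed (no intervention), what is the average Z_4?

5

Conditioning on Z_3=4 selects the 2 unit(s) with Z_1 ∈ {1, -1}. Their Z_4 values: 8, 2. Mean = 5.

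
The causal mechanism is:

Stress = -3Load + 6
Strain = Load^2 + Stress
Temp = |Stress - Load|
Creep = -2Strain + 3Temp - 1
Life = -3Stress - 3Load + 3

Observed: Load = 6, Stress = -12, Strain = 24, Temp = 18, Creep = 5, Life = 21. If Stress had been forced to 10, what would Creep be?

-81

do(Stress=10) replaces the equation Stress = -3Load + 6 with the constant Stress = 10.
Strain = Load^2 + Stress  [with Load=6, Stress=10]  = 46
Temp = |Stress - Load|  [with Stress=10, Load=6]  = 4
Creep = -2Strain + 3Temp - 1  [with Strain=46, Temp=4]  = -81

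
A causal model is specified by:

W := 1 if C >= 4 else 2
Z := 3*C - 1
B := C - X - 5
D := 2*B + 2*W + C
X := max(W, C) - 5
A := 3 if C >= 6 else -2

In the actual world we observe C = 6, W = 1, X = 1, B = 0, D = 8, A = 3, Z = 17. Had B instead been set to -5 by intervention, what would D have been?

-2

Intervening sets B = -5 and removes its equation (B := C - X - 5).
W = 1 if C >= 4 else 2  [with C=6]  = 1
D = 2*B + 2*W + C  [with B=-5, W=1, C=6]  = -2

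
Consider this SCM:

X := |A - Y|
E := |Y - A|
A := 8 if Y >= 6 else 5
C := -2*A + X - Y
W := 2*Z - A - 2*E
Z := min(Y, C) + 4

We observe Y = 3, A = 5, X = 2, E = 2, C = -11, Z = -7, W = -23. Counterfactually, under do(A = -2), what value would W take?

Under do(A=-2), the mechanism A := 8 if Y >= 6 else 5 is discarded; A is fixed at -2.
X = |A - Y|  [with A=-2, Y=3]  = 5
E = |Y - A|  [with Y=3, A=-2]  = 5
C = -2*A + X - Y  [with A=-2, X=5, Y=3]  = 6
Z = min(Y, C) + 4  [with Y=3, C=6]  = 7
W = 2*Z - A - 2*E  [with Z=7, A=-2, E=5]  = 6

6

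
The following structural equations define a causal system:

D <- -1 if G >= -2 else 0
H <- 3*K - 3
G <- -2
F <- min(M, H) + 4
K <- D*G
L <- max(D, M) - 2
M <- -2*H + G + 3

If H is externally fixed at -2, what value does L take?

The intervention breaks the incoming arrows to H: H <- 3*K - 3 no longer applies, and H = -2.
D = -1 if G >= -2 else 0  [with G=-2]  = -1
M = -2*H + G + 3  [with H=-2, G=-2]  = 5
L = max(D, M) - 2  [with D=-1, M=5]  = 3

3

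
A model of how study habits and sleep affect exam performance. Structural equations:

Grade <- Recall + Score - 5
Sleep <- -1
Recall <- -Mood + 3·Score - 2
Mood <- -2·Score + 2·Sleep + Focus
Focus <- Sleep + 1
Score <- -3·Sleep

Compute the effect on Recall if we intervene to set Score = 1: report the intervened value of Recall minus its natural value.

do(Score=1) replaces the equation Score <- -3·Sleep with the constant Score = 1.
Focus = Sleep + 1  [with Sleep=-1]  = 0
Mood = -2·Score + 2·Sleep + Focus  [with Score=1, Sleep=-1, Focus=0]  = -4
Recall = -Mood + 3·Score - 2  [with Mood=-4, Score=1]  = 5
Without intervention: Focus = Sleep + 1  [with Sleep=-1]  = 0; Score = -3·Sleep  [with Sleep=-1]  = 3; Mood = -2·Score + 2·Sleep + Focus  [with Score=3, Sleep=-1, Focus=0]  = -8; Recall = -Mood + 3·Score - 2  [with Mood=-8, Score=3]  = 15.
Change = 5 − 15 = -10.

-10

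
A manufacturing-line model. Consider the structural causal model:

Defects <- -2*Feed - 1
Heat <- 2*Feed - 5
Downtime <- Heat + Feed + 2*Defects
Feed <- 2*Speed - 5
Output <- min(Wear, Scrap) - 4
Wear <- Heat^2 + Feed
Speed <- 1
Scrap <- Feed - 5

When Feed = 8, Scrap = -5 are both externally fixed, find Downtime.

Setting Feed = 8, Scrap = -5 by intervention discards those variables' equations.
Heat = 2*Feed - 5  [with Feed=8]  = 11
Defects = -2*Feed - 1  [with Feed=8]  = -17
Downtime = Heat + Feed + 2*Defects  [with Heat=11, Feed=8, Defects=-17]  = -15

-15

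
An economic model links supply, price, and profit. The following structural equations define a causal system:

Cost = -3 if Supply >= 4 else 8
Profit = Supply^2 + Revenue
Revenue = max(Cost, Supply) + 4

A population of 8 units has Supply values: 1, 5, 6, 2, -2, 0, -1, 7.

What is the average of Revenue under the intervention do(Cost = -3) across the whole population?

6.25

do(Cost=-3) breaks Cost's dependence on Supply. With Cost=-3 fixed, Revenue across the units is 5, 9, 10, 6, 2, 4, 3, 11, mean 6.25.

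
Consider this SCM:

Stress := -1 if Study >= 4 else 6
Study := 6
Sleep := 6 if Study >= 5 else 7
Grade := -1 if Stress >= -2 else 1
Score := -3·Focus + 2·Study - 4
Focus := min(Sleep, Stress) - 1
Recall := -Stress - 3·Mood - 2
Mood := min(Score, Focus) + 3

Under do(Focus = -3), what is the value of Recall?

-1

The intervention breaks the incoming arrows to Focus: Focus := min(Sleep, Stress) - 1 no longer applies, and Focus = -3.
Stress = -1 if Study >= 4 else 6  [with Study=6]  = -1
Score = -3·Focus + 2·Study - 4  [with Focus=-3, Study=6]  = 17
Mood = min(Score, Focus) + 3  [with Score=17, Focus=-3]  = 0
Recall = -Stress - 3·Mood - 2  [with Stress=-1, Mood=0]  = -1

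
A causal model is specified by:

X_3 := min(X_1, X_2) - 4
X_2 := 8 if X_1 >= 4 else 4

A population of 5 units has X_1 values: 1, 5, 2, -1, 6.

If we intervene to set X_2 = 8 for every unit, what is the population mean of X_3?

Every unit gets X_2=8 under the intervention. X_3 values become -3, 1, -2, -5, 2; E[X_3|do(X_2=8)] = -1.4.

-1.4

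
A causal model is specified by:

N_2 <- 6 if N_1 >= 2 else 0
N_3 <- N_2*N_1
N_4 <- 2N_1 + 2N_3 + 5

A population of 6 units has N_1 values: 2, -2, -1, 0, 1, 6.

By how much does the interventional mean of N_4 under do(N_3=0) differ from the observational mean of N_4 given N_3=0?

do(N_3=0) breaks N_3's dependence on N_1. With N_3=0 fixed, N_4 across the units is 9, 1, 3, 5, 7, 17, mean 7.
Conditioning on N_3=0 selects the 4 unit(s) with N_1 ∈ {-2, -1, 0, 1}. Their N_4 values: 1, 3, 5, 7. Mean = 4.
Difference = 7 − 4 = 3.

3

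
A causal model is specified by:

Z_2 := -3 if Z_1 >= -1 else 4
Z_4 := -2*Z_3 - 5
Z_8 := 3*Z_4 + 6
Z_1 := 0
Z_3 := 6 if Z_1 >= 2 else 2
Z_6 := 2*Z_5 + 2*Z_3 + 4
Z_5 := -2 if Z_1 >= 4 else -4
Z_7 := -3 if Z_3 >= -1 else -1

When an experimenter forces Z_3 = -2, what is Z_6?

-8

The intervention breaks the incoming arrows to Z_3: Z_3 := 6 if Z_1 >= 2 else 2 no longer applies, and Z_3 = -2.
Z_5 = -2 if Z_1 >= 4 else -4  [with Z_1=0]  = -4
Z_6 = 2*Z_5 + 2*Z_3 + 4  [with Z_5=-4, Z_3=-2]  = -8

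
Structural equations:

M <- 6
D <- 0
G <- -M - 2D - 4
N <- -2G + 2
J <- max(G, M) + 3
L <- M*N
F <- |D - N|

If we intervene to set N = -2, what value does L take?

-12

Under do(N=-2), the mechanism N <- -2G + 2 is discarded; N is fixed at -2.
L = M*N  [with M=6, N=-2]  = -12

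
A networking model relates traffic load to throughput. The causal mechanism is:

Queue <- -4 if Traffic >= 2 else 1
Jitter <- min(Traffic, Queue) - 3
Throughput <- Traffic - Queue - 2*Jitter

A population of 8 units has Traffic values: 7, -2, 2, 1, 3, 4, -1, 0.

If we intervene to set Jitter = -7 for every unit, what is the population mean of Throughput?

The intervention sets Jitter=-7 in all 8 units regardless of Traffic. Recomputing Throughput per unit gives 25, 11, 20, 14, 21, 22, 12, 13; average 17.25.

17.25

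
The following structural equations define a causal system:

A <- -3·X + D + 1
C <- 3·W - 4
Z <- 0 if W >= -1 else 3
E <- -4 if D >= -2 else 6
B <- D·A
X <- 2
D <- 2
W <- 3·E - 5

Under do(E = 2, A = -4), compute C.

The joint intervention fixes E = 2, A = -4, removing each variable's own equation.
W = 3·E - 5  [with E=2]  = 1
C = 3·W - 4  [with W=1]  = -1

-1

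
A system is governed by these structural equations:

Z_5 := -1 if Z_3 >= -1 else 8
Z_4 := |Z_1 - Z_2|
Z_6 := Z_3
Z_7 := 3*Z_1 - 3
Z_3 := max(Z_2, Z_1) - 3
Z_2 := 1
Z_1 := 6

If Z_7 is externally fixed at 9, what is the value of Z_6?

Intervening sets Z_7 = 9 and removes its equation (Z_7 := 3*Z_1 - 3).
Since Z_6 is not a descendant of the intervened variable, it is unaffected.
Z_3 = max(Z_2, Z_1) - 3  [with Z_2=1, Z_1=6]  = 3
Z_6 = Z_3  [with Z_3=3]  = 3

3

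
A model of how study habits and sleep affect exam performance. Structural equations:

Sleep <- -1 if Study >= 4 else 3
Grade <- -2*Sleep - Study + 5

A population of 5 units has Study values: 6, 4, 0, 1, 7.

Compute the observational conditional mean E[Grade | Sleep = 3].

-1.5

Observing Sleep=3 restricts to units where Sleep's equation naturally yields 3: Study ∈ {0, 1}. In that subpopulation Grade = -1, -2, mean -1.5.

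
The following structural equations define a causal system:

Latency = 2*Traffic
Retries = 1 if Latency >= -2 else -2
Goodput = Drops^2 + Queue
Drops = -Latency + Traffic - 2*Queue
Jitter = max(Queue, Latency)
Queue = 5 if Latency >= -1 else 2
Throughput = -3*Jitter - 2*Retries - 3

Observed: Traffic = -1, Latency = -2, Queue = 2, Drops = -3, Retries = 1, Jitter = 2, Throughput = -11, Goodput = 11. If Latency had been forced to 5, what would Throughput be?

Under do(Latency=5), the mechanism Latency = 2*Traffic is discarded; Latency is fixed at 5.
Queue = 5 if Latency >= -1 else 2  [with Latency=5]  = 5
Retries = 1 if Latency >= -2 else -2  [with Latency=5]  = 1
Jitter = max(Queue, Latency)  [with Queue=5, Latency=5]  = 5
Throughput = -3*Jitter - 2*Retries - 3  [with Jitter=5, Retries=1]  = -20

-20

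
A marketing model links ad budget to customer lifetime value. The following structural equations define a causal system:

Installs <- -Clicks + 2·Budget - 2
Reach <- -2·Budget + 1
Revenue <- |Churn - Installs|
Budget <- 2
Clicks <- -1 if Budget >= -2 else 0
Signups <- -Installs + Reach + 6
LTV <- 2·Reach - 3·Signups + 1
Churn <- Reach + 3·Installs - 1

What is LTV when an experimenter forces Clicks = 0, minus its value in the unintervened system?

-3

The intervention breaks the incoming arrows to Clicks: Clicks <- -1 if Budget >= -2 else 0 no longer applies, and Clicks = 0.
Reach = -2·Budget + 1  [with Budget=2]  = -3
Installs = -Clicks + 2·Budget - 2  [with Clicks=0, Budget=2]  = 2
Signups = -Installs + Reach + 6  [with Installs=2, Reach=-3]  = 1
LTV = 2·Reach - 3·Signups + 1  [with Reach=-3, Signups=1]  = -8
Without intervention: Reach = -2·Budget + 1  [with Budget=2]  = -3; Clicks = -1 if Budget >= -2 else 0  [with Budget=2]  = -1; Installs = -Clicks + 2·Budget - 2  [with Clicks=-1, Budget=2]  = 3; Signups = -Installs + Reach + 6  [with Installs=3, Reach=-3]  = 0; LTV = 2·Reach - 3·Signups + 1  [with Reach=-3, Signups=0]  = -5.
Change = -8 − (-5) = -3.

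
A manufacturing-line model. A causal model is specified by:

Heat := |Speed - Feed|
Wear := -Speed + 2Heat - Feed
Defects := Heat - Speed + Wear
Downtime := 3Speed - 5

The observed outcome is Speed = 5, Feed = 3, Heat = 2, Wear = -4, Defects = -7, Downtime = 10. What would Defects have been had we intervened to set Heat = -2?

-19

do(Heat=-2) replaces the equation Heat := |Speed - Feed| with the constant Heat = -2.
Wear = -Speed + 2Heat - Feed  [with Speed=5, Heat=-2, Feed=3]  = -12
Defects = Heat - Speed + Wear  [with Heat=-2, Speed=5, Wear=-12]  = -19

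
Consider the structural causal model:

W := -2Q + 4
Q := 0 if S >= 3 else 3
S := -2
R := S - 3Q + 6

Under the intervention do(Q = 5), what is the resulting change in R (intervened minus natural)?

-6

The intervention breaks the incoming arrows to Q: Q := 0 if S >= 3 else 3 no longer applies, and Q = 5.
R = S - 3Q + 6  [with S=-2, Q=5]  = -11
Without intervention: Q = 0 if S >= 3 else 3  [with S=-2]  = 3; R = S - 3Q + 6  [with S=-2, Q=3]  = -5.
Change = -11 − (-5) = -6.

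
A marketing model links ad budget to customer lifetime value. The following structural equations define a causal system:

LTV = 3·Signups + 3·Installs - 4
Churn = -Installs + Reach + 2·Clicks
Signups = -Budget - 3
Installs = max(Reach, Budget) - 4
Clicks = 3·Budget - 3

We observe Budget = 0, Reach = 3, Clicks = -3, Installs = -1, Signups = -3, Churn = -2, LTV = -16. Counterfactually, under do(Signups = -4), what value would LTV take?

Under do(Signups=-4), the mechanism Signups = -Budget - 3 is discarded; Signups is fixed at -4.
Installs = max(Reach, Budget) - 4  [with Reach=3, Budget=0]  = -1
LTV = 3·Signups + 3·Installs - 4  [with Signups=-4, Installs=-1]  = -19

-19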